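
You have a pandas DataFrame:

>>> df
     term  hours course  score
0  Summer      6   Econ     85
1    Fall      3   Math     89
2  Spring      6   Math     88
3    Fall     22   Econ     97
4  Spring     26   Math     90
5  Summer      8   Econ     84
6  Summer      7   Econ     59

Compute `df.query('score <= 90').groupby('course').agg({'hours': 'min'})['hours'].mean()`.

filter rows where score <= 90:
     term  hours course  score
0  Summer      6   Econ     85
1    Fall      3   Math     89
2  Spring      6   Math     88
4  Spring     26   Math     90
5  Summer      8   Econ     84
6  Summer      7   Econ     59
group by course, min of hours:
        hours
course       
Econ        6
Math        3
The mean of column 'hours' is 4.5.

4.5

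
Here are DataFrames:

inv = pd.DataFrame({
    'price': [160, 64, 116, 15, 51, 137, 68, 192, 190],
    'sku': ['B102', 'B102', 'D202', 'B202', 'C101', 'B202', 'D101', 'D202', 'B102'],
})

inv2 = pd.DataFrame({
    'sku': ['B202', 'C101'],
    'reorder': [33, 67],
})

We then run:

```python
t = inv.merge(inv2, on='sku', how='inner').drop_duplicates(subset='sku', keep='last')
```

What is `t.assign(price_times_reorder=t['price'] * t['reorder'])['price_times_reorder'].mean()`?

merge on 'sku' (how='inner') → 3 rows:
   price   sku  reorder
0     15  B202       33
1     51  C101       67
2    137  B202       33
drop duplicate sku (keep=last):
   price   sku  reorder
1     51  C101       67
2    137  B202       33
add column price_times_reorder = t['price'] * t['reorder']:
   price   sku  reorder  price_times_reorder
1     51  C101       67                 3417
2    137  B202       33                 4521
Then the mean of column 'price_times_reorder': 3969.0

3969.0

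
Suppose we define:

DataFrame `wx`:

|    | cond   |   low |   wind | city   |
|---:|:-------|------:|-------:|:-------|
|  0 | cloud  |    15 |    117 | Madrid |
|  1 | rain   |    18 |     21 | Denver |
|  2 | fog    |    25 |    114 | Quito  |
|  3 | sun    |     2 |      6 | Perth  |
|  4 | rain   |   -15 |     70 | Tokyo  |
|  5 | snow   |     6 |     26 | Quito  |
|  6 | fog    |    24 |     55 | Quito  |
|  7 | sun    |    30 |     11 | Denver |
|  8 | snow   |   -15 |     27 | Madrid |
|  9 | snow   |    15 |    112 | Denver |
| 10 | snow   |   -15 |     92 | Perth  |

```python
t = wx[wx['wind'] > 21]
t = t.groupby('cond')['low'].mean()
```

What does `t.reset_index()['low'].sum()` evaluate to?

22.25

filter rows where wind > 21:
     cond  low  wind    city
0   cloud   15   117  Madrid
2     fog   25   114   Quito
4    rain  -15    70   Tokyo
5    snow    6    26   Quito
6     fog   24    55   Quito
8    snow  -15    27  Madrid
9    snow   15   112  Denver
10   snow  -15    92   Perth
group by cond, mean of low:
cond
cloud    15.00
fog      24.50
rain    -15.00
snow     -2.25
Name: low, dtype: float64
reset_index():
    cond    low
0  cloud  15.00
1    fog  24.50
2   rain -15.00
3   snow  -2.25
sum of column 'low' → 22.25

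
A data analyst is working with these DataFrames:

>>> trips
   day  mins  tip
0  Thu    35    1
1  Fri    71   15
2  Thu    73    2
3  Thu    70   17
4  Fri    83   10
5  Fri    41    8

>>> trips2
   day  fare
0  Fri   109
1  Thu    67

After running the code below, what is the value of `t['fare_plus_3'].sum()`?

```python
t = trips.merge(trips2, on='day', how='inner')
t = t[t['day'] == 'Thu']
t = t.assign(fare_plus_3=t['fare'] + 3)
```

merge on 'day' (how='inner') → 6 rows:
   day  mins  tip  fare
0  Thu    35    1    67
1  Fri    71   15   109
2  Thu    73    2    67
3  Thu    70   17    67
4  Fri    83   10   109
5  Fri    41    8   109
filter rows where day == 'Thu':
   day  mins  tip  fare
0  Thu    35    1    67
2  Thu    73    2    67
3  Thu    70   17    67
add column fare_plus_3 = t['fare'] + 3:
   day  mins  tip  fare  fare_plus_3
0  Thu    35    1    67           70
2  Thu    73    2    67           70
3  Thu    70   17    67           70
The sum of column 'fare_plus_3' is 210.

210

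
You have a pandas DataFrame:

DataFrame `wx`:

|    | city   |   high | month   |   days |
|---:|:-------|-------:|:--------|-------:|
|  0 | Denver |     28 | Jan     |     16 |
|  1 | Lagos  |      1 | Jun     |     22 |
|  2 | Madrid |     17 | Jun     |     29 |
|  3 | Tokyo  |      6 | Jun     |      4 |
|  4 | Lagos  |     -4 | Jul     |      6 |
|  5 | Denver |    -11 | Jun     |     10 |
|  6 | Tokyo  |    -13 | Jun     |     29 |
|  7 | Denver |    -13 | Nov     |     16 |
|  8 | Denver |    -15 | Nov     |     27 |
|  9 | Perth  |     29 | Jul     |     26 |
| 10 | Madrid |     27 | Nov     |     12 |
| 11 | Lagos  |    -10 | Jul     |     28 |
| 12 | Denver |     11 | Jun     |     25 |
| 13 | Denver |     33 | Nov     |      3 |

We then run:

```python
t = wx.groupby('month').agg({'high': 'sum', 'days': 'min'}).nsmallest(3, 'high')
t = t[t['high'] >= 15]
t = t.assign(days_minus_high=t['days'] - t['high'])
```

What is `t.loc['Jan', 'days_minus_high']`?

group by month: sum(high), min(days):
       high  days
month            
Jan      28    16
Jul      15     6
Jun      11     4
Nov      32     3
take 3 rows with smallest high:
       high  days
month            
Jun      11     4
Jul      15     6
Jan      28    16
filter rows where high >= 15:
       high  days
month            
Jul      15     6
Jan      28    16
add column days_minus_high = t['days'] - t['high']:
       high  days  days_minus_high
month                             
Jul      15     6               -9
Jan      28    16              -12
value at row 'Jan', column 'days_minus_high' → -12

-12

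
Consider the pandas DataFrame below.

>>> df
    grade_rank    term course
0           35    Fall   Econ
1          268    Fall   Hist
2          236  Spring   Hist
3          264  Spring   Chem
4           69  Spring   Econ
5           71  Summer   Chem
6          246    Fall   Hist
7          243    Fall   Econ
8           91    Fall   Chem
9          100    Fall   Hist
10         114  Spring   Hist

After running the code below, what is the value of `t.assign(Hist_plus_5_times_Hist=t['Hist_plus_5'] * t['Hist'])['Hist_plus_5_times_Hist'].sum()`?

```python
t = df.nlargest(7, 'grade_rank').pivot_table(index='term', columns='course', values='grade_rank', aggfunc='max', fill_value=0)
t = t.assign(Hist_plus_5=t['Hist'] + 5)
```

take 7 rows with largest grade_rank:
    grade_rank    term course
1          268    Fall   Hist
3          264  Spring   Chem
6          246    Fall   Hist
7          243    Fall   Econ
2          236  Spring   Hist
10         114  Spring   Hist
9          100    Fall   Hist
pivot: rows=term, cols=course, max(grade_rank):
course  Chem  Econ  Hist
term                    
Fall       0   243   268
Spring   264     0   236
add column Hist_plus_5 = t['Hist'] + 5:
course  Chem  Econ  Hist  Hist_plus_5
term                                 
Fall       0   243   268          273
Spring   264     0   236          241
add column Hist_plus_5_times_Hist = t['Hist_plus_5'] * t['Hist']:
course  Chem  Econ  Hist  Hist_plus_5  Hist_plus_5_times_Hist
term                                                         
Fall       0   243   268          273                   73164
Spring   264     0   236          241                   56876

130040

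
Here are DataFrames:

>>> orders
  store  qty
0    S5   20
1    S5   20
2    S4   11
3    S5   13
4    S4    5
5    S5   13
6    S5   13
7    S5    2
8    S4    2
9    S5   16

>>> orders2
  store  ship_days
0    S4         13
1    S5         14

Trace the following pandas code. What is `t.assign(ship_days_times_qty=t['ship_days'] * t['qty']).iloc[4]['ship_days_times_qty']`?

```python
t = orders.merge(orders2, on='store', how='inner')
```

65

merge on 'store' (how='inner') → 10 rows:
  store  qty  ship_days
0    S5   20         14
1    S5   20         14
2    S4   11         13
3    S5   13         14
4    S4    5         13
5    S5   13         14
6    S5   13         14
7    S5    2         14
8    S4    2         13
9    S5   16         14
add column ship_days_times_qty = t['ship_days'] * t['qty']:
  store  qty  ship_days  ship_days_times_qty
0    S5   20         14                  280
1    S5   20         14                  280
2    S4   11         13                  143
3    S5   13         14                  182
4    S4    5         13                   65
5    S5   13         14                  182
6    S5   13         14                  182
7    S5    2         14                   28
8    S4    2         13                   26
9    S5   16         14                  224
Reading off the value at position 4, column 'ship_days_times_qty', we get 65.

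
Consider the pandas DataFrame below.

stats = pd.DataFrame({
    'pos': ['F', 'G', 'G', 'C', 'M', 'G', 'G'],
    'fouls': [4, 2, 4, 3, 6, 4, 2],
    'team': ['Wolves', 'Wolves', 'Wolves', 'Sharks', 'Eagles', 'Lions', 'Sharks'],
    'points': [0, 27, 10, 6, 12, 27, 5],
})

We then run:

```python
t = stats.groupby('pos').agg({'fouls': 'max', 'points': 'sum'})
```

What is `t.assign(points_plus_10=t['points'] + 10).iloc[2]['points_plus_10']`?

group by pos: max(fouls), sum(points):
     fouls  points
pos               
C        3       6
F        4       0
G        4      69
M        6      12
add column points_plus_10 = t['points'] + 10:
     fouls  points  points_plus_10
pos                               
C        3       6              16
F        4       0              10
G        4      69              79
M        6      12              22
Reading off the value at position 2, column 'points_plus_10', we get 79.

79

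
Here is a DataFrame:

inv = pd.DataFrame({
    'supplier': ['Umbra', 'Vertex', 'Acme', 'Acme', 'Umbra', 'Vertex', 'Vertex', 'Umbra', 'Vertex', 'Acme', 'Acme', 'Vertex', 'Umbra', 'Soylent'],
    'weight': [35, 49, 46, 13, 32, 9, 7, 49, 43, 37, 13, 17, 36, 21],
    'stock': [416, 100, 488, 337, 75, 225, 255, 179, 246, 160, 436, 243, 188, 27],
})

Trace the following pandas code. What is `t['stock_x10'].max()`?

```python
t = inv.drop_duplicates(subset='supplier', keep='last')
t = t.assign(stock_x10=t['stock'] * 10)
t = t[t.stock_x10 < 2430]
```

drop duplicate supplier (keep=last):
   supplier  weight  stock
10     Acme      13    436
11   Vertex      17    243
12    Umbra      36    188
13  Soylent      21     27
add column stock_x10 = t['stock'] * 10:
   supplier  weight  stock  stock_x10
10     Acme      13    436       4360
11   Vertex      17    243       2430
12    Umbra      36    188       1880
13  Soylent      21     27        270
filter rows where stock_x10 < 2430:
   supplier  weight  stock  stock_x10
12    Umbra      36    188       1880
13  Soylent      21     27        270
Then the max of column 'stock_x10': 1880

1880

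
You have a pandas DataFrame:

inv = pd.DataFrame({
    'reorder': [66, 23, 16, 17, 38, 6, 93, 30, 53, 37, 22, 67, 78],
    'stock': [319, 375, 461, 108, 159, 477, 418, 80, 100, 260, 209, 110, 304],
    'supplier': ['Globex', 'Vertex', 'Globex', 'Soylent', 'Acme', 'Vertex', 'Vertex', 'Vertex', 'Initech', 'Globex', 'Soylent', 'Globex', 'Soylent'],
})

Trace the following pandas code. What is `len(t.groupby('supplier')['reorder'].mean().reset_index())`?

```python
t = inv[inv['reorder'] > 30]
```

filter rows where reorder > 30:
    reorder  stock supplier
0        66    319   Globex
4        38    159     Acme
6        93    418   Vertex
8        53    100  Initech
9        37    260   Globex
11       67    110   Globex
12       78    304  Soylent
group by supplier, mean of reorder:
supplier
Acme       38.000000
Globex     56.666667
Initech    53.000000
Soylent    78.000000
Vertex     93.000000
Name: reorder, dtype: float64
reset_index():
  supplier    reorder
0     Acme  38.000000
1   Globex  56.666667
2  Initech  53.000000
3  Soylent  78.000000
4   Vertex  93.000000

5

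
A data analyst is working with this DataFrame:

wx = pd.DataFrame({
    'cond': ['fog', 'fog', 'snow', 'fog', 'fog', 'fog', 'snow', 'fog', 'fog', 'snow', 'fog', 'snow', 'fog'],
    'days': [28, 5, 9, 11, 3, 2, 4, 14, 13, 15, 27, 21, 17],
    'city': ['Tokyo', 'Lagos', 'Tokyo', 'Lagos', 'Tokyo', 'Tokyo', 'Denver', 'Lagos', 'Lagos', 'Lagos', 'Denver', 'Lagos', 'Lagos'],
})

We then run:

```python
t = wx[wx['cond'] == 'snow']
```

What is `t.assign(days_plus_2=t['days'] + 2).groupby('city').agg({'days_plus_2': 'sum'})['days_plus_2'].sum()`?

57

filter rows where cond == 'snow':
    cond  days    city
2   snow     9   Tokyo
6   snow     4  Denver
9   snow    15   Lagos
11  snow    21   Lagos
add column days_plus_2 = t['days'] + 2:
    cond  days    city  days_plus_2
2   snow     9   Tokyo           11
6   snow     4  Denver            6
9   snow    15   Lagos           17
11  snow    21   Lagos           23
group by city, sum of days_plus_2:
        days_plus_2
city               
Denver            6
Lagos            40
Tokyo            11
So sum() = 57.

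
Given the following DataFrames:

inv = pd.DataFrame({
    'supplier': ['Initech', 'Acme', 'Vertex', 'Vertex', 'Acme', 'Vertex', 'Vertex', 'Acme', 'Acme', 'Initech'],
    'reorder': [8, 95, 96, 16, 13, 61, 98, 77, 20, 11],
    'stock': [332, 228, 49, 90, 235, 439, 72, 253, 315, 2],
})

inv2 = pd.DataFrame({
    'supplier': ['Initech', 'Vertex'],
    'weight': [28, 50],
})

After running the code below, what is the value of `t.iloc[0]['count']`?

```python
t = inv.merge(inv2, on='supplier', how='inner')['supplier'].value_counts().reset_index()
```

merge on 'supplier' (how='inner') → 6 rows:
  supplier  reorder  stock  weight
0  Initech        8    332      28
1   Vertex       96     49      50
2   Vertex       16     90      50
3   Vertex       61    439      50
4   Vertex       98     72      50
5  Initech       11      2      28
value_counts of supplier:
supplier
Vertex     4
Initech    2
Name: count, dtype: int64
reset_index():
  supplier  count
0   Vertex      4
1  Initech      2

4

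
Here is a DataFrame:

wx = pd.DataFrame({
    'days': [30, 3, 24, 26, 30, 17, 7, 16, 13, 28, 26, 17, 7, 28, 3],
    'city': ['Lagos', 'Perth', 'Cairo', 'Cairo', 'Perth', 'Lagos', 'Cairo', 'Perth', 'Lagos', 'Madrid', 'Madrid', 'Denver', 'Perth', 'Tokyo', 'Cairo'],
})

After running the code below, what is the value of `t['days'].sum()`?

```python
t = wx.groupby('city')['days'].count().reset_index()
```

group by city, count of days:
city
Cairo     4
Denver    1
Lagos     3
Madrid    2
Perth     4
Tokyo     1
Name: days, dtype: int64
reset_index():
     city  days
0   Cairo     4
1  Denver     1
2   Lagos     3
3  Madrid     2
4   Perth     4
5   Tokyo     1
So sum() = 15.

15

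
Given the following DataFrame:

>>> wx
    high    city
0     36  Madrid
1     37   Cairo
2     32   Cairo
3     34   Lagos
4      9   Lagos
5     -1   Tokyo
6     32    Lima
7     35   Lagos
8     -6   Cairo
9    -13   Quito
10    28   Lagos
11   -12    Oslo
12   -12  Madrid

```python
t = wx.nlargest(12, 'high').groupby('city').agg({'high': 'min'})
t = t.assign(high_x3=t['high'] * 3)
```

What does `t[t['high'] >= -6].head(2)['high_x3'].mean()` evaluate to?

4.5

take 12 rows with largest high:
    high    city
1     37   Cairo
0     36  Madrid
7     35   Lagos
3     34   Lagos
2     32   Cairo
6     32    Lima
10    28   Lagos
4      9   Lagos
5     -1   Tokyo
8     -6   Cairo
11   -12    Oslo
12   -12  Madrid
group by city, min of high:
        high
city        
Cairo     -6
Lagos      9
Lima      32
Madrid   -12
Oslo     -12
Tokyo     -1
add column high_x3 = t['high'] * 3:
        high  high_x3
city                 
Cairo     -6      -18
Lagos      9       27
Lima      32       96
Madrid   -12      -36
Oslo     -12      -36
Tokyo     -1       -3
filter rows where high >= -6:
       high  high_x3
city                
Cairo    -6      -18
Lagos     9       27
Lima     32       96
Tokyo    -1       -3
take first 2 rows:
       high  high_x3
city                
Cairo    -6      -18
Lagos     9       27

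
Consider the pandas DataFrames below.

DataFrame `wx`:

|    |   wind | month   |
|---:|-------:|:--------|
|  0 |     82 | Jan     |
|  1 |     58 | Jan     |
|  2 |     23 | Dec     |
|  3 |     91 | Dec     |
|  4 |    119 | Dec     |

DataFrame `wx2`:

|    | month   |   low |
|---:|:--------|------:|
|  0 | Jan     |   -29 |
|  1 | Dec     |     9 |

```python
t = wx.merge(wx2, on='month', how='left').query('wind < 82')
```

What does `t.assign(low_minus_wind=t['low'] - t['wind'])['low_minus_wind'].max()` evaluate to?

merge on 'month' (how='left') → 5 rows:
   wind month  low
0    82   Jan  -29
1    58   Jan  -29
2    23   Dec    9
3    91   Dec    9
4   119   Dec    9
filter rows where wind < 82:
   wind month  low
1    58   Jan  -29
2    23   Dec    9
add column low_minus_wind = t['low'] - t['wind']:
   wind month  low  low_minus_wind
1    58   Jan  -29             -87
2    23   Dec    9             -14

-14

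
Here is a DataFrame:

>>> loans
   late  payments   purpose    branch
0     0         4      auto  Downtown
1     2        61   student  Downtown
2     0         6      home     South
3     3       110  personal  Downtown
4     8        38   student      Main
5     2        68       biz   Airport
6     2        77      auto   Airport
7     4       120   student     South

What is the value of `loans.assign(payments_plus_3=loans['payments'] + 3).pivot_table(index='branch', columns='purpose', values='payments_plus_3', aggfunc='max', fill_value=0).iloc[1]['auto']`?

7

add column payments_plus_3 = loans['payments'] + 3:
   late  payments   purpose    branch  payments_plus_3
0     0         4      auto  Downtown                7
1     2        61   student  Downtown               64
2     0         6      home     South                9
3     3       110  personal  Downtown              113
4     8        38   student      Main               41
5     2        68       biz   Airport               71
6     2        77      auto   Airport               80
7     4       120   student     South              123
pivot: rows=branch, cols=purpose, max(payments_plus_3):
purpose   auto  biz  home  personal  student
branch                                      
Airport     80   71     0         0        0
Downtown     7    0     0       113       64
Main         0    0     0         0       41
South        0    0     9         0      123
value at position 1, column 'auto' → 7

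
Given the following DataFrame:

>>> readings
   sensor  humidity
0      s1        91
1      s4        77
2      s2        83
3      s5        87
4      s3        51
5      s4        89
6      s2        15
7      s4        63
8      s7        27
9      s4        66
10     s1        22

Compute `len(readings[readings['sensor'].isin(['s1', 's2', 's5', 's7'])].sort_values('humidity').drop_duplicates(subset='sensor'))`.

4

filter rows where sensor in ['s1', 's2', 's5', 's7']:
   sensor  humidity
0      s1        91
2      s2        83
3      s5        87
6      s2        15
8      s7        27
10     s1        22
sort by humidity:
   sensor  humidity
6      s2        15
10     s1        22
8      s7        27
2      s2        83
3      s5        87
0      s1        91
drop duplicate sensor (keep=first):
   sensor  humidity
6      s2        15
10     s1        22
8      s7        27
3      s5        87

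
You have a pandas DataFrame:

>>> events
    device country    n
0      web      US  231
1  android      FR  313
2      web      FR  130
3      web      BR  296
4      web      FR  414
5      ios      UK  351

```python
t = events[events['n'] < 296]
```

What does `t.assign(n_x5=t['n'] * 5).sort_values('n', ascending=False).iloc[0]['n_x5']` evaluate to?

1155

filter rows where n < 296:
  device country    n
0    web      US  231
2    web      FR  130
add column n_x5 = t['n'] * 5:
  device country    n  n_x5
0    web      US  231  1155
2    web      FR  130   650
sort by n descending:
  device country    n  n_x5
0    web      US  231  1155
2    web      FR  130   650
Then the value at position 0, column 'n_x5': 1155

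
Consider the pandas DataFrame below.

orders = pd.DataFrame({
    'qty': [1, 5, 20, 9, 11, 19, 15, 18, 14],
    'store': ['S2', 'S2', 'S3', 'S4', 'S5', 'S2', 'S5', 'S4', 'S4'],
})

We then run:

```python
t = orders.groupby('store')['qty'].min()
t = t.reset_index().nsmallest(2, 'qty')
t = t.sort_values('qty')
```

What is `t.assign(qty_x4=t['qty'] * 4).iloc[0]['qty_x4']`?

group by store, min of qty:
store
S2     1
S3    20
S4     9
S5    11
Name: qty, dtype: int64
reset_index():
  store  qty
0    S2    1
1    S3   20
2    S4    9
3    S5   11
take 2 rows with smallest qty:
  store  qty
0    S2    1
2    S4    9
sort by qty:
  store  qty
0    S2    1
2    S4    9
add column qty_x4 = t['qty'] * 4:
  store  qty  qty_x4
0    S2    1       4
2    S4    9      36
Then the value at position 0, column 'qty_x4': 4

4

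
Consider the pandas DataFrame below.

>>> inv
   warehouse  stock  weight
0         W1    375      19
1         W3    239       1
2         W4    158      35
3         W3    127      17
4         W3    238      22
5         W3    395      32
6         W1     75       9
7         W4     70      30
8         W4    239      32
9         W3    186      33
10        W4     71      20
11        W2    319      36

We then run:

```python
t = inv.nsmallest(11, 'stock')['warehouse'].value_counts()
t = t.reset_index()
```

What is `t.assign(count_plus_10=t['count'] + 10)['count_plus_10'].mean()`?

take 11 rows with smallest stock:
   warehouse  stock  weight
7         W4     70      30
10        W4     71      20
6         W1     75       9
3         W3    127      17
2         W4    158      35
9         W3    186      33
4         W3    238      22
1         W3    239       1
8         W4    239      32
11        W2    319      36
0         W1    375      19
value_counts of warehouse:
warehouse
W4    4
W3    4
W1    2
W2    1
Name: count, dtype: int64
reset_index():
  warehouse  count
0        W4      4
1        W3      4
2        W1      2
3        W2      1
add column count_plus_10 = t['count'] + 10:
  warehouse  count  count_plus_10
0        W4      4             14
1        W3      4             14
2        W1      2             12
3        W2      1             11

12.75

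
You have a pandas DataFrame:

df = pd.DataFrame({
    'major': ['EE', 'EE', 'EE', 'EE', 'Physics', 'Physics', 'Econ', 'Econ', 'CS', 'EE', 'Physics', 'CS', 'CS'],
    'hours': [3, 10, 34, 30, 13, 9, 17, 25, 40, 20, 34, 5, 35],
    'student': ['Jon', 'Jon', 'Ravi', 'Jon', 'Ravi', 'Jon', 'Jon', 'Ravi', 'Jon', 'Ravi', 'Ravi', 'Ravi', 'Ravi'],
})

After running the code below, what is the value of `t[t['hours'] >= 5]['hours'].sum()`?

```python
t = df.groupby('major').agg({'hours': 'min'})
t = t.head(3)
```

group by major, min of hours:
         hours
major         
CS           5
EE           3
Econ        17
Physics      9
take first 3 rows:
       hours
major       
CS         5
EE         3
Econ      17
filter rows where hours >= 5:
       hours
major       
CS         5
Econ      17

22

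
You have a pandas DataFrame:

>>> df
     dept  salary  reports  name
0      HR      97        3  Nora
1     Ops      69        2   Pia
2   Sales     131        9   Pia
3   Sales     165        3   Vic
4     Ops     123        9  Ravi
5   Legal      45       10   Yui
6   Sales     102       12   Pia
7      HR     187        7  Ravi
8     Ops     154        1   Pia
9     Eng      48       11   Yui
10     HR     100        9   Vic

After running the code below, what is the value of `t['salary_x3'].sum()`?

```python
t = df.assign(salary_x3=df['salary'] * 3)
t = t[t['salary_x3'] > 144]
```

add column salary_x3 = df['salary'] * 3:
     dept  salary  reports  name  salary_x3
0      HR      97        3  Nora        291
1     Ops      69        2   Pia        207
2   Sales     131        9   Pia        393
3   Sales     165        3   Vic        495
4     Ops     123        9  Ravi        369
5   Legal      45       10   Yui        135
6   Sales     102       12   Pia        306
7      HR     187        7  Ravi        561
8     Ops     154        1   Pia        462
9     Eng      48       11   Yui        144
10     HR     100        9   Vic        300
filter rows where salary_x3 > 144:
     dept  salary  reports  name  salary_x3
0      HR      97        3  Nora        291
1     Ops      69        2   Pia        207
2   Sales     131        9   Pia        393
3   Sales     165        3   Vic        495
4     Ops     123        9  Ravi        369
6   Sales     102       12   Pia        306
7      HR     187        7  Ravi        561
8     Ops     154        1   Pia        462
10     HR     100        9   Vic        300
Finally, sum of column 'salary_x3' = 3384.

3384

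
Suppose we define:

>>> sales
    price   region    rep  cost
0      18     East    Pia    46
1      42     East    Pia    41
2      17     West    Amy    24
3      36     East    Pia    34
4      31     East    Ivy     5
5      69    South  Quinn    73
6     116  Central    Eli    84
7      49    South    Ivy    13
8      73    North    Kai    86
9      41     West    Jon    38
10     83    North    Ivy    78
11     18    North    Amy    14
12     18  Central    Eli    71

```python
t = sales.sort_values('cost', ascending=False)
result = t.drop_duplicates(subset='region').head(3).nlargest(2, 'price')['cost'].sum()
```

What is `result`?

sort by cost descending:
    price   region    rep  cost
8      73    North    Kai    86
6     116  Central    Eli    84
10     83    North    Ivy    78
5      69    South  Quinn    73
12     18  Central    Eli    71
0      18     East    Pia    46
1      42     East    Pia    41
9      41     West    Jon    38
3      36     East    Pia    34
2      17     West    Amy    24
11     18    North    Amy    14
7      49    South    Ivy    13
4      31     East    Ivy     5
drop duplicate region (keep=first):
   price   region    rep  cost
8     73    North    Kai    86
6    116  Central    Eli    84
5     69    South  Quinn    73
0     18     East    Pia    46
9     41     West    Jon    38
take first 3 rows:
   price   region    rep  cost
8     73    North    Kai    86
6    116  Central    Eli    84
5     69    South  Quinn    73
take 2 rows with largest price:
   price   region  rep  cost
6    116  Central  Eli    84
8     73    North  Kai    86
sum of column 'cost' → 170

170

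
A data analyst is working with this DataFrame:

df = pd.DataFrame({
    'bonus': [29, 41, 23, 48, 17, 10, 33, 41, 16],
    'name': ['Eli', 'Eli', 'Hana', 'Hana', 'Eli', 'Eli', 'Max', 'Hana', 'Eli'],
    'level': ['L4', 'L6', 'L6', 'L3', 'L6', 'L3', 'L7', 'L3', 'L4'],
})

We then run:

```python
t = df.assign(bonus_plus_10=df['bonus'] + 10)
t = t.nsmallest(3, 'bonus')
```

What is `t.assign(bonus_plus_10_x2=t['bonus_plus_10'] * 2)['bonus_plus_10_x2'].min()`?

add column bonus_plus_10 = df['bonus'] + 10:
   bonus  name level  bonus_plus_10
0     29   Eli    L4             39
1     41   Eli    L6             51
2     23  Hana    L6             33
3     48  Hana    L3             58
4     17   Eli    L6             27
5     10   Eli    L3             20
6     33   Max    L7             43
7     41  Hana    L3             51
8     16   Eli    L4             26
take 3 rows with smallest bonus:
   bonus name level  bonus_plus_10
5     10  Eli    L3             20
8     16  Eli    L4             26
4     17  Eli    L6             27
add column bonus_plus_10_x2 = t['bonus_plus_10'] * 2:
   bonus name level  bonus_plus_10  bonus_plus_10_x2
5     10  Eli    L3             20                40
8     16  Eli    L4             26                52
4     17  Eli    L6             27                54
Then the min of column 'bonus_plus_10_x2': 40

40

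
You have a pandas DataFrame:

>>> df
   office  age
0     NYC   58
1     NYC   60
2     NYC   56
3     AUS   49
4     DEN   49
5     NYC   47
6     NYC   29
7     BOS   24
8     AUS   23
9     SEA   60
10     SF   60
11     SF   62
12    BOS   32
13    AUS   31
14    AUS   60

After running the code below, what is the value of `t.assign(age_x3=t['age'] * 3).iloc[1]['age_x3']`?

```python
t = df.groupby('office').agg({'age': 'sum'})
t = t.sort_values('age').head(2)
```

168

group by office, sum of age:
        age
office     
AUS     163
BOS      56
DEN      49
NYC     250
SEA      60
SF      122
sort by age:
        age
office     
DEN      49
BOS      56
SEA      60
SF      122
AUS     163
NYC     250
take first 2 rows:
        age
office     
DEN      49
BOS      56
add column age_x3 = t['age'] * 3:
        age  age_x3
office             
DEN      49     147
BOS      56     168
Hence 168.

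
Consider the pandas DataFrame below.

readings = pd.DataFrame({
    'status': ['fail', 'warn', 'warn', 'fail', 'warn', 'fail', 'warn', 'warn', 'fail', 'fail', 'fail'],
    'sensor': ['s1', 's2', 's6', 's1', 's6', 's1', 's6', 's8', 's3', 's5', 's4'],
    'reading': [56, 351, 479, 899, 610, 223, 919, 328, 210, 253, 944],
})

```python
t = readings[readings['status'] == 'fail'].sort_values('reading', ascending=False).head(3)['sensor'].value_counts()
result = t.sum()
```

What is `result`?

filter rows where status == 'fail':
   status sensor  reading
0    fail     s1       56
3    fail     s1      899
5    fail     s1      223
8    fail     s3      210
9    fail     s5      253
10   fail     s4      944
sort by reading descending:
   status sensor  reading
10   fail     s4      944
3    fail     s1      899
9    fail     s5      253
5    fail     s1      223
8    fail     s3      210
0    fail     s1       56
take first 3 rows:
   status sensor  reading
10   fail     s4      944
3    fail     s1      899
9    fail     s5      253
value_counts of sensor:
sensor
s4    1
s1    1
s5    1
Name: count, dtype: int64

3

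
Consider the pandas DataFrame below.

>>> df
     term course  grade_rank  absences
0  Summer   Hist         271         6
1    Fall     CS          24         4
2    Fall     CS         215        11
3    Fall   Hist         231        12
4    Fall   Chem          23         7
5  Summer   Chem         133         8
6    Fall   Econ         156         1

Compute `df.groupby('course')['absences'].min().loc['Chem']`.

7

group by course, min of absences:
course
CS      4
Chem    7
Econ    1
Hist    6
Name: absences, dtype: int64
Reading off the value at index 'Chem', we get 7.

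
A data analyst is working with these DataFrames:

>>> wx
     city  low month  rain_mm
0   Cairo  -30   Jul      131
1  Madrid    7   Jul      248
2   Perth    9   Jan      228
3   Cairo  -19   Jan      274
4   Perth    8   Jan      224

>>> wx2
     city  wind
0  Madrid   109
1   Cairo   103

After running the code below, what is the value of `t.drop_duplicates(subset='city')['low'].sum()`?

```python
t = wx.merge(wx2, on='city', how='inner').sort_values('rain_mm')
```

-23

merge on 'city' (how='inner') → 3 rows:
     city  low month  rain_mm  wind
0   Cairo  -30   Jul      131   103
1  Madrid    7   Jul      248   109
2   Cairo  -19   Jan      274   103
sort by rain_mm:
     city  low month  rain_mm  wind
0   Cairo  -30   Jul      131   103
1  Madrid    7   Jul      248   109
2   Cairo  -19   Jan      274   103
drop duplicate city (keep=first):
     city  low month  rain_mm  wind
0   Cairo  -30   Jul      131   103
1  Madrid    7   Jul      248   109
Reading off the sum of column 'low', we get -23.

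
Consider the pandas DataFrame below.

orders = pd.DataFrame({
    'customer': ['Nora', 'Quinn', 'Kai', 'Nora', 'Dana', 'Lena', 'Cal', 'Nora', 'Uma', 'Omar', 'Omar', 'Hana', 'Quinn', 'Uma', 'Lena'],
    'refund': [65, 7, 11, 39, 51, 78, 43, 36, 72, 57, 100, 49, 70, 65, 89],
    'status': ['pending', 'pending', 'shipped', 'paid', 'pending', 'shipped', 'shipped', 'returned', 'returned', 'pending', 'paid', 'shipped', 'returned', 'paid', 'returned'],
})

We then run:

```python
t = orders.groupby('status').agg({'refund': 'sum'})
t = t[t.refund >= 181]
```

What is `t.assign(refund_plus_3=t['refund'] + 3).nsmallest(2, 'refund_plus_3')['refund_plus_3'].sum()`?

391

group by status, sum of refund:
          refund
status          
paid         204
pending      180
returned     267
shipped      181
filter rows where refund >= 181:
          refund
status          
paid         204
returned     267
shipped      181
add column refund_plus_3 = t['refund'] + 3:
          refund  refund_plus_3
status                         
paid         204            207
returned     267            270
shipped      181            184
take 2 rows with smallest refund_plus_3:
         refund  refund_plus_3
status                        
shipped     181            184
paid        204            207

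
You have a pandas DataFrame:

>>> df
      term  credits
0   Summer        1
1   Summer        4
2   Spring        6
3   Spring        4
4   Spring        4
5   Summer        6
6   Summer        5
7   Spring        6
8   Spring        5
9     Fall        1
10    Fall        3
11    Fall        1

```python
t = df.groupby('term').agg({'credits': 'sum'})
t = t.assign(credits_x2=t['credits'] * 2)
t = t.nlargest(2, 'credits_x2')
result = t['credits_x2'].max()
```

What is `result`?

group by term, sum of credits:
        credits
term           
Fall          5
Spring       25
Summer       16
add column credits_x2 = t['credits'] * 2:
        credits  credits_x2
term                       
Fall          5          10
Spring       25          50
Summer       16          32
take 2 rows with largest credits_x2:
        credits  credits_x2
term                       
Spring       25          50
Summer       16          32
Then the max of column 'credits_x2': 50

50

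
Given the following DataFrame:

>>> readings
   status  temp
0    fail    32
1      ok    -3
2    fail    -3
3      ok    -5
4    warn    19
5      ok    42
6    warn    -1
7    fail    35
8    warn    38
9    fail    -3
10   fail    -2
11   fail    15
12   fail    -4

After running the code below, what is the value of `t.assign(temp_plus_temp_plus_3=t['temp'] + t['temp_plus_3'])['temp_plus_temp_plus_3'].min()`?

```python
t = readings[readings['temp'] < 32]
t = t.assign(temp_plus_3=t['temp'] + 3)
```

filter rows where temp < 32:
   status  temp
1      ok    -3
2    fail    -3
3      ok    -5
4    warn    19
6    warn    -1
9    fail    -3
10   fail    -2
11   fail    15
12   fail    -4
add column temp_plus_3 = t['temp'] + 3:
   status  temp  temp_plus_3
1      ok    -3            0
2    fail    -3            0
3      ok    -5           -2
4    warn    19           22
6    warn    -1            2
9    fail    -3            0
10   fail    -2            1
11   fail    15           18
12   fail    -4           -1
add column temp_plus_temp_plus_3 = t['temp'] + t['temp_plus_3']:
   status  temp  temp_plus_3  temp_plus_temp_plus_3
1      ok    -3            0                     -3
2    fail    -3            0                     -3
3      ok    -5           -2                     -7
4    warn    19           22                     41
6    warn    -1            2                      1
9    fail    -3            0                     -3
10   fail    -2            1                     -1
11   fail    15           18                     33
12   fail    -4           -1                     -5
Then the min of column 'temp_plus_temp_plus_3': -7

-7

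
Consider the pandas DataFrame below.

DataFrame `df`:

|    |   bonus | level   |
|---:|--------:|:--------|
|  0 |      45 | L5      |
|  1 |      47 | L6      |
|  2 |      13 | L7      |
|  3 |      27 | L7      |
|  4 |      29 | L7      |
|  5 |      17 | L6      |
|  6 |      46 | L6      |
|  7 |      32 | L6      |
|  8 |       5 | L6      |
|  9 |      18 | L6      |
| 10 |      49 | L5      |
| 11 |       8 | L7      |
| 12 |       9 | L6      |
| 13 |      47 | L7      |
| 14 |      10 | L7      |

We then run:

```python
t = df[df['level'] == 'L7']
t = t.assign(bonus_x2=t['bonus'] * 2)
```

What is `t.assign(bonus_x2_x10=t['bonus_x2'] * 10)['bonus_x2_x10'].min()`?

160

filter rows where level == 'L7':
    bonus level
2      13    L7
3      27    L7
4      29    L7
11      8    L7
13     47    L7
14     10    L7
add column bonus_x2 = t['bonus'] * 2:
    bonus level  bonus_x2
2      13    L7        26
3      27    L7        54
4      29    L7        58
11      8    L7        16
13     47    L7        94
14     10    L7        20
add column bonus_x2_x10 = t['bonus_x2'] * 10:
    bonus level  bonus_x2  bonus_x2_x10
2      13    L7        26           260
3      27    L7        54           540
4      29    L7        58           580
11      8    L7        16           160
13     47    L7        94           940
14     10    L7        20           200
Reading off the min of column 'bonus_x2_x10', we get 160.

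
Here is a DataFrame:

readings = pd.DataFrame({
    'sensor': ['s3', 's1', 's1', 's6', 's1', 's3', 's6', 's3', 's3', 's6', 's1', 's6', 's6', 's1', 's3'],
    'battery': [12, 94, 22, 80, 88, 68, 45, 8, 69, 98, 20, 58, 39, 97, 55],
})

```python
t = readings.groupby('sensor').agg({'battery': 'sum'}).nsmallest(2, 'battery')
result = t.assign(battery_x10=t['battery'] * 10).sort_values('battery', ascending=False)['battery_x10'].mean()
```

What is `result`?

2660.0

group by sensor, sum of battery:
        battery
sensor         
s1          321
s3          212
s6          320
take 2 rows with smallest battery:
        battery
sensor         
s3          212
s6          320
add column battery_x10 = t['battery'] * 10:
        battery  battery_x10
sensor                      
s3          212         2120
s6          320         3200
sort by battery descending:
        battery  battery_x10
sensor                      
s6          320         3200
s3          212         2120
mean of column 'battery_x10' → 2660.0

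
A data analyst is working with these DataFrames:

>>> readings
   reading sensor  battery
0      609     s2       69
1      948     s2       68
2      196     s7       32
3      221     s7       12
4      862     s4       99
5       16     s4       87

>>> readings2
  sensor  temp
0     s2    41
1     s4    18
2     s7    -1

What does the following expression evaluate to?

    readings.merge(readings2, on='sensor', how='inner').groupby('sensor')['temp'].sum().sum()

116

merge on 'sensor' (how='inner') → 6 rows:
   reading sensor  battery  temp
0      609     s2       69    41
1      948     s2       68    41
2      196     s7       32    -1
3      221     s7       12    -1
4      862     s4       99    18
5       16     s4       87    18
group by sensor, sum of temp:
sensor
s2    82
s4    36
s7    -2
Name: temp, dtype: int64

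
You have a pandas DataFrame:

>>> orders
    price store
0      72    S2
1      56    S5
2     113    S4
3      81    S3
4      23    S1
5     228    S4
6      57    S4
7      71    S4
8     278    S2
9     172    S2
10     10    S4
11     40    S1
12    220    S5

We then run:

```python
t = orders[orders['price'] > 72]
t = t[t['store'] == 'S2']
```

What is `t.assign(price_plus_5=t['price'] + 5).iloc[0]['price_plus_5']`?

filter rows where price > 72:
    price store
2     113    S4
3      81    S3
5     228    S4
8     278    S2
9     172    S2
12    220    S5
filter rows where store == 'S2':
   price store
8    278    S2
9    172    S2
add column price_plus_5 = t['price'] + 5:
   price store  price_plus_5
8    278    S2           283
9    172    S2           177
Then the value at position 0, column 'price_plus_5': 283

283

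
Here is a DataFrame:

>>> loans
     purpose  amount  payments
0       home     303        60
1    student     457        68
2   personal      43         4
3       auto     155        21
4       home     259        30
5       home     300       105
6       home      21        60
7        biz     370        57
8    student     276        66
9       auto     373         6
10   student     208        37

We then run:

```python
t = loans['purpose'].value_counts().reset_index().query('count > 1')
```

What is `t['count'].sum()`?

9

value_counts of purpose:
purpose
home        4
student     3
auto        2
personal    1
biz         1
Name: count, dtype: int64
reset_index():
    purpose  count
0      home      4
1   student      3
2      auto      2
3  personal      1
4       biz      1
filter rows where count > 1:
   purpose  count
0     home      4
1  student      3
2     auto      2
Then the sum of column 'count': 9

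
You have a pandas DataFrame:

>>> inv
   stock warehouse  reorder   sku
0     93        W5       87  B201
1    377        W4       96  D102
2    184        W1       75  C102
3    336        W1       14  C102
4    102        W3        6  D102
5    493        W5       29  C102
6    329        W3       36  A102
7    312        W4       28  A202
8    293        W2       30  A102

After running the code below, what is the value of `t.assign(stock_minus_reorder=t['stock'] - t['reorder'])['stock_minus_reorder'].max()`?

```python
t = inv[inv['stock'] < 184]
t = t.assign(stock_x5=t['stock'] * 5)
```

filter rows where stock < 184:
   stock warehouse  reorder   sku
0     93        W5       87  B201
4    102        W3        6  D102
add column stock_x5 = t['stock'] * 5:
   stock warehouse  reorder   sku  stock_x5
0     93        W5       87  B201       465
4    102        W3        6  D102       510
add column stock_minus_reorder = t['stock'] - t['reorder']:
   stock warehouse  reorder   sku  stock_x5  stock_minus_reorder
0     93        W5       87  B201       465                    6
4    102        W3        6  D102       510                   96
Then the max of column 'stock_minus_reorder': 96

96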